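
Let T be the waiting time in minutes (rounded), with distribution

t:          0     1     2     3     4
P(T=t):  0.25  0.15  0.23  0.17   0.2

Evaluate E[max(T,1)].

2.17

E[max(T,1)] = Σ max(t,1)·P(T=t)
 = 1·0.25 + 1·0.15 + 2·0.23 + 3·0.17 + 4·0.2
 = 0.25 + 0.15 + 0.46 + 0.51 + 0.8
 = 2.17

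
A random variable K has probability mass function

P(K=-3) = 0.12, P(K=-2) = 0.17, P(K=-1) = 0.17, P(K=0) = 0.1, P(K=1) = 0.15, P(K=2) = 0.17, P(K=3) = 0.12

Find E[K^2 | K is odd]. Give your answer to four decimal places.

4.4286

P(K is odd) = 0.12 + 0.17 + 0.15 + 0.12 = 0.56.
E[K^2 | K is odd] = [9·0.12 + 1·0.17 + 1·0.15 + 9·0.12] / 0.56
 = 2.48 / 0.56
 = 31/7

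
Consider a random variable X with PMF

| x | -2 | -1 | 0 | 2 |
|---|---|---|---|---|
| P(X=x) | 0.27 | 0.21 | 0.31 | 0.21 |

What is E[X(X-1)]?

2.46

E[X(X-1)] = Σ x(x-1)·P(X=x)
 = 6·0.27 + 2·0.21 + 0·0.31 + 2·0.21
 = 1.62 + 0.42 + 0 + 0.42
 = 2.46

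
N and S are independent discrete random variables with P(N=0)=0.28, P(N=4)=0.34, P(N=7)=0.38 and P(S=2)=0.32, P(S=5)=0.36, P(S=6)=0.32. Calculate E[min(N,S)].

E[min(N,S)] = Σ_n Σ_s min(n,s) · P(N=n)P(S=s)
 = 0·0.0896 + 0·0.1008 + 0·0.0896 + 2·0.1088 + 4·0.1224 + 4·0.1088 + 2·0.1216 + 5·0.1368 + 6·0.1216
 = 0 + 0 + 0 + 0.2176 + 0.4896 + 0.4352 + 0.2432 + 0.684 + 0.7296
 = 2.7992

2.7992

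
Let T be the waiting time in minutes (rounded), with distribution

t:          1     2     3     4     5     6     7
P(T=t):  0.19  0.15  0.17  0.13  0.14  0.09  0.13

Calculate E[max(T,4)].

E[max(T,4)] = Σ max(t,4)·P(T=t)
 = 4·0.19 + 4·0.15 + 4·0.17 + 4·0.13 + 5·0.14 + 6·0.09 + 7·0.13
 = 0.76 + 0.6 + 0.68 + 0.52 + 0.7 + 0.54 + 0.91
 = 4.71

4.71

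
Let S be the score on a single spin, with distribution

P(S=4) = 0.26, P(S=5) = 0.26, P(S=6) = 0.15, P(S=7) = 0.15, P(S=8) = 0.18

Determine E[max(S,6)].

E[max(S,6)] = Σ max(s,6)·P(S=s)
 = 6·0.26 + 6·0.26 + 6·0.15 + 7·0.15 + 8·0.18
 = 1.56 + 1.56 + 0.9 + 1.05 + 1.44
 = 6.51

6.51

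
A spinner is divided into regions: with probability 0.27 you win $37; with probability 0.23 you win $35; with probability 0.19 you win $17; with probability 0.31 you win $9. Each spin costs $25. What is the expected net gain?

-0.94

E[payout] = 37·0.27 + 35·0.23 + 17·0.19 + 9·0.31
 = 9.99 + 8.05 + 3.23 + 2.79
 = 24.06
Net = 24.06 - 25 = -0.94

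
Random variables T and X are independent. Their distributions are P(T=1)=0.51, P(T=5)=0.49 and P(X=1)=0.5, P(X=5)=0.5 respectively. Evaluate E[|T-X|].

2

E[|T-X|] = Σ_t Σ_x |t-x| · P(T=t)P(X=x)
 = 0·0.255 + 4·0.255 + 4·0.245 + 0·0.245
 = 0 + 1.02 + 0.98 + 0
 = 2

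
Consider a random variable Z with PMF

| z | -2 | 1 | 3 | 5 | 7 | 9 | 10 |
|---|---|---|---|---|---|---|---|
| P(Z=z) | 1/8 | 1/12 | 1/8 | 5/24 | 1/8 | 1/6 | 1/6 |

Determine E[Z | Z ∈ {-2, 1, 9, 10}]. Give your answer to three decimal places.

P(Z ∈ {-2, 1, 9, 10}) = 1/8 + 1/12 + 1/6 + 1/6 = 13/24.
E[Z | Z ∈ {-2, 1, 9, 10}] = [(-2)·1/8 + 1·1/12 + 9·1/6 + 10·1/6] / (13/24)
 = 3 / (13/24)
 = 72/13

5.538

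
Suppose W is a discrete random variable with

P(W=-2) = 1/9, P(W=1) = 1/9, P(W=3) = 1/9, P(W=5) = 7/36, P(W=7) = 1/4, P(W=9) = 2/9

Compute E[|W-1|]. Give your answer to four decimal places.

E[|W-1|] = Σ |w-1|·P(W=w)
 = 3·1/9 + 0·1/9 + 2·1/9 + 4·7/36 + 6·1/4 + 8·2/9
 = 1/3 + 0 + 2/9 + 7/9 + 3/2 + 16/9
 = 83/18

4.6111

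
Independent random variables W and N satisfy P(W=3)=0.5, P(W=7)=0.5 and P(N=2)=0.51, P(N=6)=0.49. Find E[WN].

19.8

E[WN] = Σ_w Σ_n wn · P(W=w)P(N=n)
 = 6·0.255 + 18·0.245 + 14·0.255 + 42·0.245
 = 1.53 + 4.41 + 3.57 + 10.29
 = 19.8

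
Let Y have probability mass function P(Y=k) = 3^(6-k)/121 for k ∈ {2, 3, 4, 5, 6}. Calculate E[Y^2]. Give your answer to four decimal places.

6.7934

E[Y^2] = Σ y^2·P(Y=y)
 = 4·81/121 + 9·27/121 + 16·9/121 + 25·3/121 + 36·1/121
 = 324/121 + 243/121 + 144/121 + 75/121 + 36/121
 = 822/121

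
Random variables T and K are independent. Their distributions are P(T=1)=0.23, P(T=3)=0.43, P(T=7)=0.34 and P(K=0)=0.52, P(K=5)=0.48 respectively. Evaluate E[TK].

9.36

E[TK] = Σ_t Σ_k tk · P(T=t)P(K=k)
 = 0·0.1196 + 5·0.1104 + 0·0.2236 + 15·0.2064 + 0·0.1768 + 35·0.1632
 = 0 + 0.552 + 0 + 3.096 + 0 + 5.712
 = 9.36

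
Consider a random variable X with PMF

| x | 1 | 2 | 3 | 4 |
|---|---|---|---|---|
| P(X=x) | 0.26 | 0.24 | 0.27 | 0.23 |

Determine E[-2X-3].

E[-2X-3] = Σ (-2x-3)·P(X=x)
 = (-5)·0.26 + (-7)·0.24 + (-9)·0.27 + (-11)·0.23
 = (-1.3) + (-1.68) + (-2.43) + (-2.53)
 = -7.94

-7.94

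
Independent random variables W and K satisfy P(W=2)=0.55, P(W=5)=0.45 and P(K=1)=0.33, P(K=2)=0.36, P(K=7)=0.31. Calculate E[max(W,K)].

4.4815

E[max(W,K)] = Σ_w Σ_k max(w,k) · P(W=w)P(K=k)
 = 2·0.1815 + 2·0.198 + 7·0.1705 + 5·0.1485 + 5·0.162 + 7·0.1395
 = 0.363 + 0.396 + 1.1935 + 0.7425 + 0.81 + 0.9765
 = 4.4815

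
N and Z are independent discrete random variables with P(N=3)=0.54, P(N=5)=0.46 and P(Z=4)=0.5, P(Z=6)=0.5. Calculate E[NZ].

E[NZ] = Σ_n Σ_z nz · P(N=n)P(Z=z)
 = 12·0.27 + 18·0.27 + 20·0.23 + 30·0.23
 = 3.24 + 4.86 + 4.6 + 6.9
 = 19.6

19.6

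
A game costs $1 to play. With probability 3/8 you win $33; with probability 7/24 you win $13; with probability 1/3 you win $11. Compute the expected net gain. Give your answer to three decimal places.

E[payout] = 33·3/8 + 13·7/24 + 11·1/3
 = 99/8 + 91/24 + 11/3
 = 119/6
Net = 119/6 - 1 = 113/6

18.833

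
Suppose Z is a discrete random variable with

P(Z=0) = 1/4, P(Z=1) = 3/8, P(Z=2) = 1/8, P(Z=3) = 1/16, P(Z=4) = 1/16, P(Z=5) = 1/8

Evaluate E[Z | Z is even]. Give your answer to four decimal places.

P(Z is even) = 1/4 + 1/8 + 1/16 = 7/16.
E[Z | Z is even] = [0·1/4 + 2·1/8 + 4·1/16] / (7/16)
 = 1/2 / (7/16)
 = 8/7

1.1429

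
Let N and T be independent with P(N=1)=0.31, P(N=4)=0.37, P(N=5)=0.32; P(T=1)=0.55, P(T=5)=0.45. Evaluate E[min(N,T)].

2.0755

E[min(N,T)] = Σ_n Σ_t min(n,t) · P(N=n)P(T=t)
 = 1·0.1705 + 1·0.1395 + 1·0.2035 + 4·0.1665 + 1·0.176 + 5·0.144
 = 0.1705 + 0.1395 + 0.2035 + 0.666 + 0.176 + 0.72
 = 2.0755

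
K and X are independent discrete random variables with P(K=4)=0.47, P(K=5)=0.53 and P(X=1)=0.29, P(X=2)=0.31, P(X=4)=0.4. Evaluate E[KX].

E[KX] = Σ_k Σ_x kx · P(K=k)P(X=x)
 = 4·0.1363 + 8·0.1457 + 16·0.188 + 5·0.1537 + 10·0.1643 + 20·0.212
 = 0.5452 + 1.1656 + 3.008 + 0.7685 + 1.643 + 4.24
 = 11.3703

11.3703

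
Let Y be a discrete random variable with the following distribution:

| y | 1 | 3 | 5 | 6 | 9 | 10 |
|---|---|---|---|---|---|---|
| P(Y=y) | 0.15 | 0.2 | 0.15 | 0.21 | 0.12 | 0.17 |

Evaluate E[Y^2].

39.98

E[Y^2] = Σ y^2·P(Y=y)
 = 1·0.15 + 9·0.2 + 25·0.15 + 36·0.21 + 81·0.12 + 100·0.17
 = 0.15 + 1.8 + 3.75 + 7.56 + 9.72 + 17
 = 39.98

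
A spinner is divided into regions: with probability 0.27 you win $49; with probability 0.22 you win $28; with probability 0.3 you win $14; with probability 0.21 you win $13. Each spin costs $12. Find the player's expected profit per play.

E[payout] = 49·0.27 + 28·0.22 + 14·0.3 + 13·0.21
 = 13.23 + 6.16 + 4.2 + 2.73
 = 26.32
Net = 26.32 - 12 = 14.32

14.32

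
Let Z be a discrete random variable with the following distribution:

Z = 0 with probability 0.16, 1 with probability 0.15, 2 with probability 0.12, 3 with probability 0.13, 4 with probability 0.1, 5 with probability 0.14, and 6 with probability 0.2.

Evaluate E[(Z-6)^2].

E[(Z-6)^2] = Σ (z-6)^2·P(Z=z)
 = 36·0.16 + 25·0.15 + 16·0.12 + 9·0.13 + 4·0.1 + 1·0.14 + 0·0.2
 = 5.76 + 3.75 + 1.92 + 1.17 + 0.4 + 0.14 + 0
 = 13.14

13.14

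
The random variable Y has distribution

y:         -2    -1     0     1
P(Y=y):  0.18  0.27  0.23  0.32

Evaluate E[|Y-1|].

1.31

E[|Y-1|] = Σ |y-1|·P(Y=y)
 = 3·0.18 + 2·0.27 + 1·0.23 + 0·0.32
 = 0.54 + 0.54 + 0.23 + 0
 = 1.31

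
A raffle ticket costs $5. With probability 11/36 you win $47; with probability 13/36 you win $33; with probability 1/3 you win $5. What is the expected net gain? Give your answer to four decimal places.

22.9444

E[payout] = 47·11/36 + 33·13/36 + 5·1/3
 = 517/36 + 143/12 + 5/3
 = 503/18
Net = 503/18 - 5 = 413/18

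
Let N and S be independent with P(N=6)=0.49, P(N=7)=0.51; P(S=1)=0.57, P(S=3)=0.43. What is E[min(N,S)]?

E[min(N,S)] = Σ_n Σ_s min(n,s) · P(N=n)P(S=s)
 = 1·0.2793 + 3·0.2107 + 1·0.2907 + 3·0.2193
 = 0.2793 + 0.6321 + 0.2907 + 0.6579
 = 1.86

1.86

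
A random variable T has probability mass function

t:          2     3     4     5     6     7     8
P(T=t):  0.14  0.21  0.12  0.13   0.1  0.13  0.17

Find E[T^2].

28.47

E[T^2] = Σ t^2·P(T=t)
 = 4·0.14 + 9·0.21 + 16·0.12 + 25·0.13 + 36·0.1 + 49·0.13 + 64·0.17
 = 0.56 + 1.89 + 1.92 + 3.25 + 3.6 + 6.37 + 10.88
 = 28.47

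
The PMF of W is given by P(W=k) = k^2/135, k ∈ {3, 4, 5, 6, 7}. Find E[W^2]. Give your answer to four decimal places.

34.5111

E[W^2] = Σ w^2·P(W=w)
 = 9·1/15 + 16·16/135 + 25·5/27 + 36·4/15 + 49·49/135
 = 3/5 + 256/135 + 125/27 + 48/5 + 2401/135
 = 1553/45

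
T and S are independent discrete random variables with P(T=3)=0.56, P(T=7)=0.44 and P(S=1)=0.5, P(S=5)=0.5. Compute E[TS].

14.28

E[TS] = Σ_t Σ_s ts · P(T=t)P(S=s)
 = 3·0.28 + 15·0.28 + 7·0.22 + 35·0.22
 = 0.84 + 4.2 + 1.54 + 7.7
 = 14.28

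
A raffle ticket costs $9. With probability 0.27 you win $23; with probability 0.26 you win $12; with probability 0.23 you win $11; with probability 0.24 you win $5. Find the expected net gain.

4.06

E[payout] = 23·0.27 + 12·0.26 + 11·0.23 + 5·0.24
 = 6.21 + 3.12 + 2.53 + 1.2
 = 13.06
Net = 13.06 - 9 = 4.06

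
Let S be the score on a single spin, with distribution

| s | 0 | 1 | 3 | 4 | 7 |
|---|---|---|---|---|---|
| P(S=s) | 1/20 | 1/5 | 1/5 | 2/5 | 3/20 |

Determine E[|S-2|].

2.05

E[|S-2|] = Σ |s-2|·P(S=s)
 = 2·1/20 + 1·1/5 + 1·1/5 + 2·2/5 + 5·3/20
 = 1/10 + 1/5 + 1/5 + 4/5 + 3/4
 = 41/20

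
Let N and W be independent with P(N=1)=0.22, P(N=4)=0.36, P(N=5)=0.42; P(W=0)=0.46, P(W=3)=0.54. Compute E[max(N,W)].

3.9976

E[max(N,W)] = Σ_n Σ_w max(n,w) · P(N=n)P(W=w)
 = 1·0.1012 + 3·0.1188 + 4·0.1656 + 4·0.1944 + 5·0.1932 + 5·0.2268
 = 0.1012 + 0.3564 + 0.6624 + 0.7776 + 0.966 + 1.134
 = 3.9976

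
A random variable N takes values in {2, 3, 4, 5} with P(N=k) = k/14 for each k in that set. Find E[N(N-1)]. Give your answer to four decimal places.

12.1429

E[N(N-1)] = Σ n(n-1)·P(N=n)
 = 2·1/7 + 6·3/14 + 12·2/7 + 20·5/14
 = 2/7 + 9/7 + 24/7 + 50/7
 = 85/7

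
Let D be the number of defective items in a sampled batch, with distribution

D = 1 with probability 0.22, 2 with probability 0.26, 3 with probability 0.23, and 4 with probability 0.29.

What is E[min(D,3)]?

2.3

E[min(D,3)] = Σ min(d,3)·P(D=d)
 = 1·0.22 + 2·0.26 + 3·0.23 + 3·0.29
 = 0.22 + 0.52 + 0.69 + 0.87
 = 2.3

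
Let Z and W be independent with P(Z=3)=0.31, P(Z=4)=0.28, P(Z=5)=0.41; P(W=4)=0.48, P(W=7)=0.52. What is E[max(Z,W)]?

E[max(Z,W)] = Σ_z Σ_w max(z,w) · P(Z=z)P(W=w)
 = 4·0.1488 + 7·0.1612 + 4·0.1344 + 7·0.1456 + 5·0.1968 + 7·0.2132
 = 0.5952 + 1.1284 + 0.5376 + 1.0192 + 0.984 + 1.4924
 = 5.7568

5.7568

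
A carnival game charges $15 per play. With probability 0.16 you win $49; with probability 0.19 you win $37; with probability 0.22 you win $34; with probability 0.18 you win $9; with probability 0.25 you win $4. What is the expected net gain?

E[payout] = 49·0.16 + 37·0.19 + 34·0.22 + 9·0.18 + 4·0.25
 = 7.84 + 7.03 + 7.48 + 1.62 + 1
 = 24.97
Net = 24.97 - 15 = 9.97

9.97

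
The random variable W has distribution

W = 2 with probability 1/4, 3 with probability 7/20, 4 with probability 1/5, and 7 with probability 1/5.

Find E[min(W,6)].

E[min(W,6)] = Σ min(w,6)·P(W=w)
 = 2·1/4 + 3·7/20 + 4·1/5 + 6·1/5
 = 1/2 + 21/20 + 4/5 + 6/5
 = 71/20

3.55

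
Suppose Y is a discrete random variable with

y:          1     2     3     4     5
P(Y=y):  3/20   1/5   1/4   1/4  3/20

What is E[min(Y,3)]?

E[min(Y,3)] = Σ min(y,3)·P(Y=y)
 = 1·3/20 + 2·1/5 + 3·1/4 + 3·1/4 + 3·3/20
 = 3/20 + 2/5 + 3/4 + 3/4 + 9/20
 = 5/2

2.5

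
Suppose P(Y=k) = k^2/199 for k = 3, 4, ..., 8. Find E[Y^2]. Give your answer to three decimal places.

43.995

E[Y^2] = Σ y^2·P(Y=y)
 = 9·9/199 + 16·16/199 + 25·25/199 + 36·36/199 + 49·49/199 + 64·64/199
 = 81/199 + 256/199 + 625/199 + 1296/199 + 2401/199 + 4096/199
 = 8755/199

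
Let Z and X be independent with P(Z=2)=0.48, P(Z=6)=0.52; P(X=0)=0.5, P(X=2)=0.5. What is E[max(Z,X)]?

4.08

E[max(Z,X)] = Σ_z Σ_x max(z,x) · P(Z=z)P(X=x)
 = 2·0.24 + 2·0.24 + 6·0.26 + 6·0.26
 = 0.48 + 0.48 + 1.56 + 1.56
 = 4.08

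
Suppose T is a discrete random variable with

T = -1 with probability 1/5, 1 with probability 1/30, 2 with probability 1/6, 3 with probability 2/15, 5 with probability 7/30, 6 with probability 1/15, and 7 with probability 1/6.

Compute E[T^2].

18.5

E[T^2] = Σ t^2·P(T=t)
 = 1·1/5 + 1·1/30 + 4·1/6 + 9·2/15 + 25·7/30 + 36·1/15 + 49·1/6
 = 1/5 + 1/30 + 2/3 + 6/5 + 35/6 + 12/5 + 49/6
 = 37/2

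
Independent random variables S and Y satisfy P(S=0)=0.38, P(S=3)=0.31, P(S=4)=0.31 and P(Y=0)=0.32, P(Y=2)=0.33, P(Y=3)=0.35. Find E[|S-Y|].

E[|S-Y|] = Σ_s Σ_y |s-y| · P(S=s)P(Y=y)
 = 0·0.1216 + 2·0.1254 + 3·0.133 + 3·0.0992 + 1·0.1023 + 0·0.1085 + 4·0.0992 + 2·0.1023 + 1·0.1085
 = 0 + 0.2508 + 0.399 + 0.2976 + 0.1023 + 0 + 0.3968 + 0.2046 + 0.1085
 = 1.7596

1.7596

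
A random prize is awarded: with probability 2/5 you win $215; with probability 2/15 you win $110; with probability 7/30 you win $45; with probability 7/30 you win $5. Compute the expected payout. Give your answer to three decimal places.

112.333

E[payout] = 215·2/5 + 110·2/15 + 45·7/30 + 5·7/30
 = 86 + 44/3 + 21/2 + 7/6
 = 337/3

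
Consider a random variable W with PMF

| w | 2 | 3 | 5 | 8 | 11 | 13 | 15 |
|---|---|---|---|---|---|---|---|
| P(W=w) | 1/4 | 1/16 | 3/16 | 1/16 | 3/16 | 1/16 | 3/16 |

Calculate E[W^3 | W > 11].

3080.5

P(W > 11) = 1/16 + 3/16 = 1/4.
E[W^3 | W > 11] = [2197·1/16 + 3375·3/16] / (1/4)
 = 6161/8 / (1/4)
 = 6161/2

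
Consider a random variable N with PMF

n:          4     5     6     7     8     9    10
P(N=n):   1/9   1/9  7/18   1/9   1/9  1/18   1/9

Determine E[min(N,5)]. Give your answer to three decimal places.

4.889

E[min(N,5)] = Σ min(n,5)·P(N=n)
 = 4·1/9 + 5·1/9 + 5·7/18 + 5·1/9 + 5·1/9 + 5·1/18 + 5·1/9
 = 4/9 + 5/9 + 35/18 + 5/9 + 5/9 + 5/18 + 5/9
 = 44/9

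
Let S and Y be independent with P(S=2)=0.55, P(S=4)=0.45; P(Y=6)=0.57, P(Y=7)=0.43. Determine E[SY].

E[SY] = Σ_s Σ_y sy · P(S=s)P(Y=y)
 = 12·0.3135 + 14·0.2365 + 24·0.2565 + 28·0.1935
 = 3.762 + 3.311 + 6.156 + 5.418
 = 18.647

18.647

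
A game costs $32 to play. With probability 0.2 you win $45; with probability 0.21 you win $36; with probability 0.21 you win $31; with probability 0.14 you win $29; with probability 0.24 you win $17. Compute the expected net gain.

E[payout] = 45·0.2 + 36·0.21 + 31·0.21 + 29·0.14 + 17·0.24
 = 9 + 7.56 + 6.51 + 4.06 + 4.08
 = 31.21
Net = 31.21 - 32 = -0.79

-0.79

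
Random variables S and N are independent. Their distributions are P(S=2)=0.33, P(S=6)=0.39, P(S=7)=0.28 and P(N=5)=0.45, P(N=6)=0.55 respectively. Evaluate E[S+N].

10.51

E[S+N] = Σ_s Σ_n (s+n) · P(S=s)P(N=n)
 = 7·0.1485 + 8·0.1815 + 11·0.1755 + 12·0.2145 + 12·0.126 + 13·0.154
 = 1.0395 + 1.452 + 1.9305 + 2.574 + 1.512 + 2.002
 = 10.51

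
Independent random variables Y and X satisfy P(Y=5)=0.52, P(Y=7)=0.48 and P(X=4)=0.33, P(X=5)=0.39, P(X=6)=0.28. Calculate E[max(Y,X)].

E[max(Y,X)] = Σ_y Σ_x max(y,x) · P(Y=y)P(X=x)
 = 5·0.1716 + 5·0.2028 + 6·0.1456 + 7·0.1584 + 7·0.1872 + 7·0.1344
 = 0.858 + 1.014 + 0.8736 + 1.1088 + 1.3104 + 0.9408
 = 6.1056

6.1056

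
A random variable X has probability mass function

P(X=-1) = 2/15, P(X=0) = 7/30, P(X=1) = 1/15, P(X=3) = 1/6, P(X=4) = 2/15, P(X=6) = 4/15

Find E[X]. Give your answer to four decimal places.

2.5667

E[X] = Σ x·P(X=x)
 = (-1)·2/15 + 0·7/30 + 1·1/15 + 3·1/6 + 4·2/15 + 6·4/15
 = (-2/15) + 0 + 1/15 + 1/2 + 8/15 + 8/5
 = 77/30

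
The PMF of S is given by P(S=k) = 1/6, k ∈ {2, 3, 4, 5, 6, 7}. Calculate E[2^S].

42

E[2^S] = Σ 2^s·P(S=s)
 = 4·1/6 + 8·1/6 + 16·1/6 + 32·1/6 + 64·1/6 + 128·1/6
 = 2/3 + 4/3 + 8/3 + 16/3 + 32/3 + 64/3
 = 42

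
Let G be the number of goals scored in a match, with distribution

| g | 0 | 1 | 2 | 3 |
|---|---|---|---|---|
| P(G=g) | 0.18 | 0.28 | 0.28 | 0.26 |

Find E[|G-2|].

0.9

E[|G-2|] = Σ |g-2|·P(G=g)
 = 2·0.18 + 1·0.28 + 0·0.28 + 1·0.26
 = 0.36 + 0.28 + 0 + 0.26
 = 0.9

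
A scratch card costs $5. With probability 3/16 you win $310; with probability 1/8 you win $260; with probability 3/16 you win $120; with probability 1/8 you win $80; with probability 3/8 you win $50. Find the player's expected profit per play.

136.875

E[payout] = 310·3/16 + 260·1/8 + 120·3/16 + 80·1/8 + 50·3/8
 = 465/8 + 65/2 + 45/2 + 10 + 75/4
 = 1135/8
Net = 1135/8 - 5 = 1095/8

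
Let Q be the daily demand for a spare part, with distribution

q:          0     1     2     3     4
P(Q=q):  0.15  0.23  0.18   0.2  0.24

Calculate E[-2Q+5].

0.7

E[-2Q+5] = Σ (-2q+5)·P(Q=q)
 = 5·0.15 + 3·0.23 + 1·0.18 + (-1)·0.2 + (-3)·0.24
 = 0.75 + 0.69 + 0.18 + (-0.2) + (-0.72)
 = 0.7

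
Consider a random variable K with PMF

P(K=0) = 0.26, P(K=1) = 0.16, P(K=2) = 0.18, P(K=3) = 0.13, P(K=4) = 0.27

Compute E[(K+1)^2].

E[(K+1)^2] = Σ (k+1)^2·P(K=k)
 = 1·0.26 + 4·0.16 + 9·0.18 + 16·0.13 + 25·0.27
 = 0.26 + 0.64 + 1.62 + 2.08 + 6.75
 = 11.35

11.35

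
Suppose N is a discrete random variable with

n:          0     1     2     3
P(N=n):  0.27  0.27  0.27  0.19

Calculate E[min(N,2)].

E[min(N,2)] = Σ min(n,2)·P(N=n)
 = 0·0.27 + 1·0.27 + 2·0.27 + 2·0.19
 = 0 + 0.27 + 0.54 + 0.38
 = 1.19

1.19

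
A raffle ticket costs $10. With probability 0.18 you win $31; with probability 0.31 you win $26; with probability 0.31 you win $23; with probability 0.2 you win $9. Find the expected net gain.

E[payout] = 31·0.18 + 26·0.31 + 23·0.31 + 9·0.2
 = 5.58 + 8.06 + 7.13 + 1.8
 = 22.57
Net = 22.57 - 10 = 12.57

12.57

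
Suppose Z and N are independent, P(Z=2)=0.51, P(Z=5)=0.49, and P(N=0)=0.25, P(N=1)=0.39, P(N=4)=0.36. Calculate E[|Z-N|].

E[|Z-N|] = Σ_z Σ_n |z-n| · P(Z=z)P(N=n)
 = 2·0.1275 + 1·0.1989 + 2·0.1836 + 5·0.1225 + 4·0.1911 + 1·0.1764
 = 0.255 + 0.1989 + 0.3672 + 0.6125 + 0.7644 + 0.1764
 = 2.3744

2.3744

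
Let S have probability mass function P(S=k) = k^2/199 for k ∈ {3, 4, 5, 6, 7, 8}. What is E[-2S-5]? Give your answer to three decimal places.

-17.935

E[-2S-5] = Σ (-2s-5)·P(S=s)
 = (-11)·9/199 + (-13)·16/199 + (-15)·25/199 + (-17)·36/199 + (-19)·49/199 + (-21)·64/199
 = (-99/199) + (-208/199) + (-375/199) + (-612/199) + (-931/199) + (-1344/199)
 = -3569/199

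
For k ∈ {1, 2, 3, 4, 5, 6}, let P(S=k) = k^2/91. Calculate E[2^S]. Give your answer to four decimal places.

37.9121

E[2^S] = Σ 2^s·P(S=s)
 = 2·1/91 + 4·4/91 + 8·9/91 + 16·16/91 + 32·25/91 + 64·36/91
 = 2/91 + 16/91 + 72/91 + 256/91 + 800/91 + 2304/91
 = 3450/91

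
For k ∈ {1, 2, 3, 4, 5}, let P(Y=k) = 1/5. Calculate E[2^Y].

E[2^Y] = Σ 2^y·P(Y=y)
 = 2·1/5 + 4·1/5 + 8·1/5 + 16·1/5 + 32·1/5
 = 2/5 + 4/5 + 8/5 + 16/5 + 32/5
 = 62/5

12.4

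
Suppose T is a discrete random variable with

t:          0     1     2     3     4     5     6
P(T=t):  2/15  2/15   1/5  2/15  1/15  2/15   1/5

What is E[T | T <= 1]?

0.5

P(T <= 1) = 2/15 + 2/15 = 4/15.
E[T | T <= 1] = [0·2/15 + 1·2/15] / (4/15)
 = 2/15 / (4/15)
 = 1/2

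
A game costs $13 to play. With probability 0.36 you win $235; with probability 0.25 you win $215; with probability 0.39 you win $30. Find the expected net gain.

137.05

E[payout] = 235·0.36 + 215·0.25 + 30·0.39
 = 84.6 + 53.75 + 11.7
 = 150.05
Net = 150.05 - 13 = 137.05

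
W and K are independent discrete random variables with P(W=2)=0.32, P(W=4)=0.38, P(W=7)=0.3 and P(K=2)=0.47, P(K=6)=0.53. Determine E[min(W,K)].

E[min(W,K)] = Σ_w Σ_k min(w,k) · P(W=w)P(K=k)
 = 2·0.1504 + 2·0.1696 + 2·0.1786 + 4·0.2014 + 2·0.141 + 6·0.159
 = 0.3008 + 0.3392 + 0.3572 + 0.8056 + 0.282 + 0.954
 = 3.0388

3.0388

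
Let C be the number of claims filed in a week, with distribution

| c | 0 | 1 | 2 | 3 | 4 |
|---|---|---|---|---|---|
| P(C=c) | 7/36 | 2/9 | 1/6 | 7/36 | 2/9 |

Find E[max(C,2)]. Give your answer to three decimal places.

E[max(C,2)] = Σ max(c,2)·P(C=c)
 = 2·7/36 + 2·2/9 + 2·1/6 + 3·7/36 + 4·2/9
 = 7/18 + 4/9 + 1/3 + 7/12 + 8/9
 = 95/36

2.639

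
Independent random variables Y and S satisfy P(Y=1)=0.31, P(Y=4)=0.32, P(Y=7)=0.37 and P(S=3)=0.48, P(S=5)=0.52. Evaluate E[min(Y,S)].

2.9312

E[min(Y,S)] = Σ_y Σ_s min(y,s) · P(Y=y)P(S=s)
 = 1·0.1488 + 1·0.1612 + 3·0.1536 + 4·0.1664 + 3·0.1776 + 5·0.1924
 = 0.1488 + 0.1612 + 0.4608 + 0.6656 + 0.5328 + 0.962
 = 2.9312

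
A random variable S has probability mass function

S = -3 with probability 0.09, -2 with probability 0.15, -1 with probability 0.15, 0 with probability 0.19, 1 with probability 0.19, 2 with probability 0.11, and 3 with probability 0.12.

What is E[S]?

E[S] = Σ s·P(S=s)
 = (-3)·0.09 + (-2)·0.15 + (-1)·0.15 + 0·0.19 + 1·0.19 + 2·0.11 + 3·0.12
 = (-0.27) + (-0.3) + (-0.15) + 0 + 0.19 + 0.22 + 0.36
 = 0.05

0.05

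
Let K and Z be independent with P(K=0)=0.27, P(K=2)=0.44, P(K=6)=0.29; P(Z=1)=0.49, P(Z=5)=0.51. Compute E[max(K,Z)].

4.114

E[max(K,Z)] = Σ_k Σ_z max(k,z) · P(K=k)P(Z=z)
 = 1·0.1323 + 5·0.1377 + 2·0.2156 + 5·0.2244 + 6·0.1421 + 6·0.1479
 = 0.1323 + 0.6885 + 0.4312 + 1.122 + 0.8526 + 0.8874
 = 4.114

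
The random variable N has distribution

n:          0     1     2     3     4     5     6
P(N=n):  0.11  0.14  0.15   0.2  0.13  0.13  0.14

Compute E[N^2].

E[N^2] = Σ n^2·P(N=n)
 = 0·0.11 + 1·0.14 + 4·0.15 + 9·0.2 + 16·0.13 + 25·0.13 + 36·0.14
 = 0 + 0.14 + 0.6 + 1.8 + 2.08 + 3.25 + 5.04
 = 12.91

12.91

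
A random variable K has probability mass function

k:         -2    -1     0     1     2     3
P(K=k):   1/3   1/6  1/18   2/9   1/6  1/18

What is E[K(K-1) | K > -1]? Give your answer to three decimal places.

P(K > -1) = 1/18 + 2/9 + 1/6 + 1/18 = 1/2.
E[K(K-1) | K > -1] = [0·1/18 + 0·2/9 + 2·1/6 + 6·1/18] / (1/2)
 = 2/3 / (1/2)
 = 4/3

1.333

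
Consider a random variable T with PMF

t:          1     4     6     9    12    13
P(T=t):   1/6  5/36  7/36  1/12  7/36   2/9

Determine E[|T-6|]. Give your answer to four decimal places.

4.0833

E[|T-6|] = Σ |t-6|·P(T=t)
 = 5·1/6 + 2·5/36 + 0·7/36 + 3·1/12 + 6·7/36 + 7·2/9
 = 5/6 + 5/18 + 0 + 1/4 + 7/6 + 14/9
 = 49/12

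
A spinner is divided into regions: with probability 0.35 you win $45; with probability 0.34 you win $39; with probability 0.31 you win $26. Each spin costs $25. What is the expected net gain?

E[payout] = 45·0.35 + 39·0.34 + 26·0.31
 = 15.75 + 13.26 + 8.06
 = 37.07
Net = 37.07 - 25 = 12.07

12.07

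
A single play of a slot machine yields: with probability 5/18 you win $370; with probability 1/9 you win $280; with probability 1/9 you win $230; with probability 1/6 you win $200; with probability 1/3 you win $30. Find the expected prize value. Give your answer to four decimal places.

202.7778

E[payout] = 370·5/18 + 280·1/9 + 230·1/9 + 200·1/6 + 30·1/3
 = 925/9 + 280/9 + 230/9 + 100/3 + 10
 = 1825/9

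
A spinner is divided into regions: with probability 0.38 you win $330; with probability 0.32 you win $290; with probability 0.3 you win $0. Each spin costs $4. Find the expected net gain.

E[payout] = 330·0.38 + 290·0.32 + 0·0.3
 = 125.4 + 92.8 + 0
 = 218.2
Net = 218.2 - 4 = 214.2

214.2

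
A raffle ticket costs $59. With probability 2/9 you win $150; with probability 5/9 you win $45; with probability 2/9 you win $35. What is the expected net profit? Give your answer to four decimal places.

7.1111

E[payout] = 150·2/9 + 45·5/9 + 35·2/9
 = 100/3 + 25 + 70/9
 = 595/9
Net = 595/9 - 59 = 64/9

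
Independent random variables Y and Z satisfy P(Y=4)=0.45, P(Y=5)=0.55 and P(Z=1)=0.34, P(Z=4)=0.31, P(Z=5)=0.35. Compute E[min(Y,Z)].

3.1725

E[min(Y,Z)] = Σ_y Σ_z min(y,z) · P(Y=y)P(Z=z)
 = 1·0.153 + 4·0.1395 + 4·0.1575 + 1·0.187 + 4·0.1705 + 5·0.1925
 = 0.153 + 0.558 + 0.63 + 0.187 + 0.682 + 0.9625
 = 3.1725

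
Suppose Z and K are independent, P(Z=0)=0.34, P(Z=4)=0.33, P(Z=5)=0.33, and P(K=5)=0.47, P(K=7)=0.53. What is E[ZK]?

17.9982

E[ZK] = Σ_z Σ_k zk · P(Z=z)P(K=k)
 = 0·0.1598 + 0·0.1802 + 20·0.1551 + 28·0.1749 + 25·0.1551 + 35·0.1749
 = 0 + 0 + 3.102 + 4.8972 + 3.8775 + 6.1215
 = 17.9982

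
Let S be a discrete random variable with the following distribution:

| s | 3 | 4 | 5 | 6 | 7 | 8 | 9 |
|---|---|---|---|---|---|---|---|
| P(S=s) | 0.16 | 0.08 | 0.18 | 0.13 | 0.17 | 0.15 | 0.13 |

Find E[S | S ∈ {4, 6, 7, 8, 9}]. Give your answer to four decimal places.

P(S ∈ {4, 6, 7, 8, 9}) = 0.08 + 0.13 + 0.17 + 0.15 + 0.13 = 0.66.
E[S | S ∈ {4, 6, 7, 8, 9}] = [4·0.08 + 6·0.13 + 7·0.17 + 8·0.15 + 9·0.13] / 0.66
 = 4.66 / 0.66
 = 233/33

7.0606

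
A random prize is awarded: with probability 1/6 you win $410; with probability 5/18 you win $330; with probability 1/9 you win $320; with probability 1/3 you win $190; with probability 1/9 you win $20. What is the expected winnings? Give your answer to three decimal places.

E[payout] = 410·1/6 + 330·5/18 + 320·1/9 + 190·1/3 + 20·1/9
 = 205/3 + 275/3 + 320/9 + 190/3 + 20/9
 = 2350/9

261.111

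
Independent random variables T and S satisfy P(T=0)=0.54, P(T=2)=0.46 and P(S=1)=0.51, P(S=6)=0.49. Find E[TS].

E[TS] = Σ_t Σ_s ts · P(T=t)P(S=s)
 = 0·0.2754 + 0·0.2646 + 2·0.2346 + 12·0.2254
 = 0 + 0 + 0.4692 + 2.7048
 = 3.174

3.174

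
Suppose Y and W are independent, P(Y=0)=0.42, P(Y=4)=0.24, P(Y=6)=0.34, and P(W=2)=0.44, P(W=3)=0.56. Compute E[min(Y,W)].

1.4848

E[min(Y,W)] = Σ_y Σ_w min(y,w) · P(Y=y)P(W=w)
 = 0·0.1848 + 0·0.2352 + 2·0.1056 + 3·0.1344 + 2·0.1496 + 3·0.1904
 = 0 + 0 + 0.2112 + 0.4032 + 0.2992 + 0.5712
 = 1.4848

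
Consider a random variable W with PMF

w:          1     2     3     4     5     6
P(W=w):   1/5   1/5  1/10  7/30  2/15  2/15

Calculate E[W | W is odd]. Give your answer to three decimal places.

P(W is odd) = 1/5 + 1/10 + 2/15 = 13/30.
E[W | W is odd] = [1·1/5 + 3·1/10 + 5·2/15] / (13/30)
 = 7/6 / (13/30)
 = 35/13

2.692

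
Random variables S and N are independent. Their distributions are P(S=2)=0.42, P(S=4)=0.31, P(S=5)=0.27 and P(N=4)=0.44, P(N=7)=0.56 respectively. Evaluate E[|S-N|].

E[|S-N|] = Σ_s Σ_n |s-n| · P(S=s)P(N=n)
 = 2·0.1848 + 5·0.2352 + 0·0.1364 + 3·0.1736 + 1·0.1188 + 2·0.1512
 = 0.3696 + 1.176 + 0 + 0.5208 + 0.1188 + 0.3024
 = 2.4876

2.4876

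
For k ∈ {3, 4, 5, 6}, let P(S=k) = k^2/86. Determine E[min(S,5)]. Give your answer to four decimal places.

4.6047

E[min(S,5)] = Σ min(s,5)·P(S=s)
 = 3·9/86 + 4·8/43 + 5·25/86 + 5·18/43
 = 27/86 + 32/43 + 125/86 + 90/43
 = 198/43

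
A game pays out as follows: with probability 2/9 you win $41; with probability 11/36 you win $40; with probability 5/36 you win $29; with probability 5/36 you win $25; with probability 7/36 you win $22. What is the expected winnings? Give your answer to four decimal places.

33.1111

E[payout] = 41·2/9 + 40·11/36 + 29·5/36 + 25·5/36 + 22·7/36
 = 82/9 + 110/9 + 145/36 + 125/36 + 77/18
 = 298/9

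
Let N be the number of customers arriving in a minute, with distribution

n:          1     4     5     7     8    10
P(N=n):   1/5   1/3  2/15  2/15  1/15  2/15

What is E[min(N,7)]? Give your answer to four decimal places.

E[min(N,7)] = Σ min(n,7)·P(N=n)
 = 1·1/5 + 4·1/3 + 5·2/15 + 7·2/15 + 7·1/15 + 7·2/15
 = 1/5 + 4/3 + 2/3 + 14/15 + 7/15 + 14/15
 = 68/15

4.5333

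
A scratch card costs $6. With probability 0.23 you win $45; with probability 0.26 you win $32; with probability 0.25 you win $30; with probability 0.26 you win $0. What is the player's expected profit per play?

E[payout] = 45·0.23 + 32·0.26 + 30·0.25 + 0·0.26
 = 10.35 + 8.32 + 7.5 + 0
 = 26.17
Net = 26.17 - 6 = 20.17

20.17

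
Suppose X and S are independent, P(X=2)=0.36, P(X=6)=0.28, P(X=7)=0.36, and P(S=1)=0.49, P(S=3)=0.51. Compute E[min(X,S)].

1.8364

E[min(X,S)] = Σ_x Σ_s min(x,s) · P(X=x)P(S=s)
 = 1·0.1764 + 2·0.1836 + 1·0.1372 + 3·0.1428 + 1·0.1764 + 3·0.1836
 = 0.1764 + 0.3672 + 0.1372 + 0.4284 + 0.1764 + 0.5508
 = 1.8364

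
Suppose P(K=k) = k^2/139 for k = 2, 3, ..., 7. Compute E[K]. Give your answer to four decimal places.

5.6331

E[K] = Σ k·P(K=k)
 = 2·4/139 + 3·9/139 + 4·16/139 + 5·25/139 + 6·36/139 + 7·49/139
 = 8/139 + 27/139 + 64/139 + 125/139 + 216/139 + 343/139
 = 783/139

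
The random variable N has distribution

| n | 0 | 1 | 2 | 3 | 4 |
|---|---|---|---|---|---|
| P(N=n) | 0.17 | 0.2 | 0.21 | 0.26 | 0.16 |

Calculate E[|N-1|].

E[|N-1|] = Σ |n-1|·P(N=n)
 = 1·0.17 + 0·0.2 + 1·0.21 + 2·0.26 + 3·0.16
 = 0.17 + 0 + 0.21 + 0.52 + 0.48
 = 1.38

1.38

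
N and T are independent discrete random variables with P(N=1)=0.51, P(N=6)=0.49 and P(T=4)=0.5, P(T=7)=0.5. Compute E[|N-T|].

3.03

E[|N-T|] = Σ_n Σ_t |n-t| · P(N=n)P(T=t)
 = 3·0.255 + 6·0.255 + 2·0.245 + 1·0.245
 = 0.765 + 1.53 + 0.49 + 0.245
 = 3.03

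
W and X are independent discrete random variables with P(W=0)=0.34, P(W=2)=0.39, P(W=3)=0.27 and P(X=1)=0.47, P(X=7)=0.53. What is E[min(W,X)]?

E[min(W,X)] = Σ_w Σ_x min(w,x) · P(W=w)P(X=x)
 = 0·0.1598 + 0·0.1802 + 1·0.1833 + 2·0.2067 + 1·0.1269 + 3·0.1431
 = 0 + 0 + 0.1833 + 0.4134 + 0.1269 + 0.4293
 = 1.1529

1.1529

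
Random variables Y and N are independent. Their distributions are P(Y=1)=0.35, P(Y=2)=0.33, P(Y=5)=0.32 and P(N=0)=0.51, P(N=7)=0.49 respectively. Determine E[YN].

E[YN] = Σ_y Σ_n yn · P(Y=y)P(N=n)
 = 0·0.1785 + 7·0.1715 + 0·0.1683 + 14·0.1617 + 0·0.1632 + 35·0.1568
 = 0 + 1.2005 + 0 + 2.2638 + 0 + 5.488
 = 8.9523

8.9523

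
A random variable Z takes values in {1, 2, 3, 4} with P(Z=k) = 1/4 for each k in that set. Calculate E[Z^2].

7.5

E[Z^2] = Σ z^2·P(Z=z)
 = 1·1/4 + 4·1/4 + 9·1/4 + 16·1/4
 = 1/4 + 1 + 9/4 + 4
 = 15/2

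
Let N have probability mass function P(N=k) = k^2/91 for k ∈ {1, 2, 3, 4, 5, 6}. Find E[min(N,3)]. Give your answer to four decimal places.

2.9341

E[min(N,3)] = Σ min(n,3)·P(N=n)
 = 1·1/91 + 2·4/91 + 3·9/91 + 3·16/91 + 3·25/91 + 3·36/91
 = 1/91 + 8/91 + 27/91 + 48/91 + 75/91 + 108/91
 = 267/91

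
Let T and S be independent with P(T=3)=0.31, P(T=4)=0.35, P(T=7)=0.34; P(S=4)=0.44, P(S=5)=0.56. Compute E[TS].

E[TS] = Σ_t Σ_s ts · P(T=t)P(S=s)
 = 12·0.1364 + 15·0.1736 + 16·0.154 + 20·0.196 + 28·0.1496 + 35·0.1904
 = 1.6368 + 2.604 + 2.464 + 3.92 + 4.1888 + 6.664
 = 21.4776

21.4776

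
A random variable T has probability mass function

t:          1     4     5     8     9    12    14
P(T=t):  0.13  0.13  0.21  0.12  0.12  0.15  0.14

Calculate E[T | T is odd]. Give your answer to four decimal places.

4.9130

P(T is odd) = 0.13 + 0.21 + 0.12 = 0.46.
E[T | T is odd] = [1·0.13 + 5·0.21 + 9·0.12] / 0.46
 = 2.26 / 0.46
 = 113/23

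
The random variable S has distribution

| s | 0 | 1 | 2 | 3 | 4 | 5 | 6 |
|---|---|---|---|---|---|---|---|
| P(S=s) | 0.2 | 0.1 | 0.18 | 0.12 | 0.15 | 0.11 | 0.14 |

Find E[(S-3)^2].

E[(S-3)^2] = Σ (s-3)^2·P(S=s)
 = 9·0.2 + 4·0.1 + 1·0.18 + 0·0.12 + 1·0.15 + 4·0.11 + 9·0.14
 = 1.8 + 0.4 + 0.18 + 0 + 0.15 + 0.44 + 1.26
 = 4.23

4.23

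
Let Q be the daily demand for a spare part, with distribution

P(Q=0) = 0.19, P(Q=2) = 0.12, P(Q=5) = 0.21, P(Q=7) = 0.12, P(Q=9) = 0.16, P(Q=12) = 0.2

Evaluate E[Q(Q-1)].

E[Q(Q-1)] = Σ q(q-1)·P(Q=q)
 = 0·0.19 + 2·0.12 + 20·0.21 + 42·0.12 + 72·0.16 + 132·0.2
 = 0 + 0.24 + 4.2 + 5.04 + 11.52 + 26.4
 = 47.4

47.4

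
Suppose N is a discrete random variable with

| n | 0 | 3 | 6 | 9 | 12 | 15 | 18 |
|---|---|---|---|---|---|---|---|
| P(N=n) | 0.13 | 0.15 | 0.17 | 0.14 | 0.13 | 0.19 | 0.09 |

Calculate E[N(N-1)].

100.68

E[N(N-1)] = Σ n(n-1)·P(N=n)
 = 0·0.13 + 6·0.15 + 30·0.17 + 72·0.14 + 132·0.13 + 210·0.19 + 306·0.09
 = 0 + 0.9 + 5.1 + 10.08 + 17.16 + 39.9 + 27.54
 = 100.68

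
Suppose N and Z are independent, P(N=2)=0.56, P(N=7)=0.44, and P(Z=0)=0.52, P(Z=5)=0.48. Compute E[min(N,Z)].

E[min(N,Z)] = Σ_n Σ_z min(n,z) · P(N=n)P(Z=z)
 = 0·0.2912 + 2·0.2688 + 0·0.2288 + 5·0.2112
 = 0 + 0.5376 + 0 + 1.056
 = 1.5936

1.5936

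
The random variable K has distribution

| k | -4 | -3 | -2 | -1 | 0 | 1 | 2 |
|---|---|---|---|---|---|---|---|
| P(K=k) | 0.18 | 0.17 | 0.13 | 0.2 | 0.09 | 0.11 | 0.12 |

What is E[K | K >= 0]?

1.09375

P(K >= 0) = 0.09 + 0.11 + 0.12 = 0.32.
E[K | K >= 0] = [0·0.09 + 1·0.11 + 2·0.12] / 0.32
 = 0.35 / 0.32
 = 35/32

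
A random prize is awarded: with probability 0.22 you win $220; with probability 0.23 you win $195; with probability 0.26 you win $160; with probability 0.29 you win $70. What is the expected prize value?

E[payout] = 220·0.22 + 195·0.23 + 160·0.26 + 70·0.29
 = 48.4 + 44.85 + 41.6 + 20.3
 = 155.15

155.15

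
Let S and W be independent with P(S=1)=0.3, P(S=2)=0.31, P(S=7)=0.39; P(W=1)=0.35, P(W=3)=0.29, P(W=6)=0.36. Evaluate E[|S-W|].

E[|S-W|] = Σ_s Σ_w |s-w| · P(S=s)P(W=w)
 = 0·0.105 + 2·0.087 + 5·0.108 + 1·0.1085 + 1·0.0899 + 4·0.1116 + 6·0.1365 + 4·0.1131 + 1·0.1404
 = 0 + 0.174 + 0.54 + 0.1085 + 0.0899 + 0.4464 + 0.819 + 0.4524 + 0.1404
 = 2.7706

2.7706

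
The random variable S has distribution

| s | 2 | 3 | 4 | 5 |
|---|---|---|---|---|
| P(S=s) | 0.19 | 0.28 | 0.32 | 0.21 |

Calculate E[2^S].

E[2^S] = Σ 2^s·P(S=s)
 = 4·0.19 + 8·0.28 + 16·0.32 + 32·0.21
 = 0.76 + 2.24 + 5.12 + 6.72
 = 14.84

14.84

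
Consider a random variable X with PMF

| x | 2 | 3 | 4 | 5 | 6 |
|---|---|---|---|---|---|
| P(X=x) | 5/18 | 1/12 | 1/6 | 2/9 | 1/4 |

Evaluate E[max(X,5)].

5.25

E[max(X,5)] = Σ max(x,5)·P(X=x)
 = 5·5/18 + 5·1/12 + 5·1/6 + 5·2/9 + 6·1/4
 = 25/18 + 5/12 + 5/6 + 10/9 + 3/2
 = 21/4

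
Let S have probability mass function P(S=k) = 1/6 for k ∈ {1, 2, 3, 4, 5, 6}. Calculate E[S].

E[S] = Σ s·P(S=s)
 = 1·1/6 + 2·1/6 + 3·1/6 + 4·1/6 + 5·1/6 + 6·1/6
 = 1/6 + 1/3 + 1/2 + 2/3 + 5/6 + 1
 = 7/2

3.5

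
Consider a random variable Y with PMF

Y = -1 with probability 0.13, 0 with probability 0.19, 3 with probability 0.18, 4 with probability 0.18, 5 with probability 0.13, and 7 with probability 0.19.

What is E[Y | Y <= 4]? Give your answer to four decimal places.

P(Y <= 4) = 0.13 + 0.19 + 0.18 + 0.18 = 0.68.
E[Y | Y <= 4] = [(-1)·0.13 + 0·0.19 + 3·0.18 + 4·0.18] / 0.68
 = 1.13 / 0.68
 = 113/68

1.6618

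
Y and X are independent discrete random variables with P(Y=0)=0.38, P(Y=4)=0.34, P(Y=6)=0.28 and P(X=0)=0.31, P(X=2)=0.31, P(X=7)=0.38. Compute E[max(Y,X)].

E[max(Y,X)] = Σ_y Σ_x max(y,x) · P(Y=y)P(X=x)
 = 0·0.1178 + 2·0.1178 + 7·0.1444 + 4·0.1054 + 4·0.1054 + 7·0.1292 + 6·0.0868 + 6·0.0868 + 7·0.1064
 = 0 + 0.2356 + 1.0108 + 0.4216 + 0.4216 + 0.9044 + 0.5208 + 0.5208 + 0.7448
 = 4.7804

4.7804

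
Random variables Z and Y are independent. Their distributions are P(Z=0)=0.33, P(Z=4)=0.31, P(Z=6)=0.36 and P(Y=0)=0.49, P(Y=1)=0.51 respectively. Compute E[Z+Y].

3.91

E[Z+Y] = Σ_z Σ_y (z+y) · P(Z=z)P(Y=y)
 = 0·0.1617 + 1·0.1683 + 4·0.1519 + 5·0.1581 + 6·0.1764 + 7·0.1836
 = 0 + 0.1683 + 0.6076 + 0.7905 + 1.0584 + 1.2852
 = 3.91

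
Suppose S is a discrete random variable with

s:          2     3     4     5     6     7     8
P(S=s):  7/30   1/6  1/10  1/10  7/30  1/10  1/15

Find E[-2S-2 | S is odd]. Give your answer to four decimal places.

-11.2727

P(S is odd) = 1/6 + 1/10 + 1/10 = 11/30.
E[-2S-2 | S is odd] = [(-8)·1/6 + (-12)·1/10 + (-16)·1/10] / (11/30)
 = -62/15 / (11/30)
 = -124/11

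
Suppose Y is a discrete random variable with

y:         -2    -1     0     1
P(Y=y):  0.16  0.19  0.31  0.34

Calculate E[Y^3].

E[Y^3] = Σ y^3·P(Y=y)
 = (-8)·0.16 + (-1)·0.19 + 0·0.31 + 1·0.34
 = (-1.28) + (-0.19) + 0 + 0.34
 = -1.13

-1.13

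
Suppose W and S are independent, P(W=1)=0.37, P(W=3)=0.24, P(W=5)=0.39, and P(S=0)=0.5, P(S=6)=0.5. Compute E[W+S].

6.04

E[W+S] = Σ_w Σ_s (w+s) · P(W=w)P(S=s)
 = 1·0.185 + 7·0.185 + 3·0.12 + 9·0.12 + 5·0.195 + 11·0.195
 = 0.185 + 1.295 + 0.36 + 1.08 + 0.975 + 2.145
 = 6.04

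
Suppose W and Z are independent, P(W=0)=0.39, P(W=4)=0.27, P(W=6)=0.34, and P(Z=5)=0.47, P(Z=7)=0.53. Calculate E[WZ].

18.9072

E[WZ] = Σ_w Σ_z wz · P(W=w)P(Z=z)
 = 0·0.1833 + 0·0.2067 + 20·0.1269 + 28·0.1431 + 30·0.1598 + 42·0.1802
 = 0 + 0 + 2.538 + 4.0068 + 4.794 + 7.5684
 = 18.9072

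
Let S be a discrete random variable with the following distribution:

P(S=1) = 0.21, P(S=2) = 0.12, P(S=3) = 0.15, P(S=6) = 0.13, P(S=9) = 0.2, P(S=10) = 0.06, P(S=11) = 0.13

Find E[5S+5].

32.55

E[5S+5] = Σ (5s+5)·P(S=s)
 = 10·0.21 + 15·0.12 + 20·0.15 + 35·0.13 + 50·0.2 + 55·0.06 + 60·0.13
 = 2.1 + 1.8 + 3 + 4.55 + 10 + 3.3 + 7.8
 = 32.55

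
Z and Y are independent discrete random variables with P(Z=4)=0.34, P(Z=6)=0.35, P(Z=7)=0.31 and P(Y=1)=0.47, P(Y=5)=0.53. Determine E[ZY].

17.5656

E[ZY] = Σ_z Σ_y zy · P(Z=z)P(Y=y)
 = 4·0.1598 + 20·0.1802 + 6·0.1645 + 30·0.1855 + 7·0.1457 + 35·0.1643
 = 0.6392 + 3.604 + 0.987 + 5.565 + 1.0199 + 5.7505
 = 17.5656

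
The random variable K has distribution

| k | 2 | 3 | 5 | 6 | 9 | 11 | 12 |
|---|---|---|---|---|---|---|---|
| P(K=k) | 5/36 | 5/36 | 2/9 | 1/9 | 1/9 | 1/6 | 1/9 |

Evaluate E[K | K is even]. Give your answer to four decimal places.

P(K is even) = 5/36 + 1/9 + 1/9 = 13/36.
E[K | K is even] = [2·5/36 + 6·1/9 + 12·1/9] / (13/36)
 = 41/18 / (13/36)
 = 82/13

6.3077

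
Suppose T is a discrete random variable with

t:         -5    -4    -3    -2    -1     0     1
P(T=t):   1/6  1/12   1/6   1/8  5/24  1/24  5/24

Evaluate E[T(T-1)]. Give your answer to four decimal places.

E[T(T-1)] = Σ t(t-1)·P(T=t)
 = 30·1/6 + 20·1/12 + 12·1/6 + 6·1/8 + 2·5/24 + 0·1/24 + 0·5/24
 = 5 + 5/3 + 2 + 3/4 + 5/12 + 0 + 0
 = 59/6

9.8333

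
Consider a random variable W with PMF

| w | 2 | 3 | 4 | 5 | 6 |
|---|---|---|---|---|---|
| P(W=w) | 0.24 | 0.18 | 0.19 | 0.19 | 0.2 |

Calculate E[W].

3.93

E[W] = Σ w·P(W=w)
 = 2·0.24 + 3·0.18 + 4·0.19 + 5·0.19 + 6·0.2
 = 0.48 + 0.54 + 0.76 + 0.95 + 1.2
 = 3.93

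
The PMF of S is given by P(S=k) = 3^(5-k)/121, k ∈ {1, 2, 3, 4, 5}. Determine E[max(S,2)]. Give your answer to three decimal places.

E[max(S,2)] = Σ max(s,2)·P(S=s)
 = 2·81/121 + 2·27/121 + 3·9/121 + 4·3/121 + 5·1/121
 = 162/121 + 54/121 + 27/121 + 12/121 + 5/121
 = 260/121

2.149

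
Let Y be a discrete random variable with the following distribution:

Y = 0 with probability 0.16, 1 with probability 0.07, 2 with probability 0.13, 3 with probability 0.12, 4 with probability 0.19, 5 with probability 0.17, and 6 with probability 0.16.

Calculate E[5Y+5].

21.3

E[5Y+5] = Σ (5y+5)·P(Y=y)
 = 5·0.16 + 10·0.07 + 15·0.13 + 20·0.12 + 25·0.19 + 30·0.17 + 35·0.16
 = 0.8 + 0.7 + 1.95 + 2.4 + 4.75 + 5.1 + 5.6
 = 21.3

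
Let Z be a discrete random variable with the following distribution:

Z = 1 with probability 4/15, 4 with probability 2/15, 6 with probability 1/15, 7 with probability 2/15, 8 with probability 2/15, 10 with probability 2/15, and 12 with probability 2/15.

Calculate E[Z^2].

52.4

E[Z^2] = Σ z^2·P(Z=z)
 = 1·4/15 + 16·2/15 + 36·1/15 + 49·2/15 + 64·2/15 + 100·2/15 + 144·2/15
 = 4/15 + 32/15 + 12/5 + 98/15 + 128/15 + 40/3 + 96/5
 = 262/5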